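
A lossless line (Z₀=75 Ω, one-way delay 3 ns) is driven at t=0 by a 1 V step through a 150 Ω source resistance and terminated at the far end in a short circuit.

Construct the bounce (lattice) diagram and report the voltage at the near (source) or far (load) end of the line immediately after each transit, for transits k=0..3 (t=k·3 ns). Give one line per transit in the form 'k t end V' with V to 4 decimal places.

Γ_L=-1.000000, Γ_S=0.333333; launch V₁=1·75/225=0.333333
k=0 src: V=0.3333
k=1 load: inc=0.333333, refl=0.333333·-1.000000=-0.3333; V=0.000000+0.333333+-0.333333=0.0000
k=2 src: inc=-0.333333, refl=-0.333333·0.333333=-0.1111; V=0.333333+-0.333333+-0.111111=-0.1111
k=3 load: inc=-0.111111, refl=-0.111111·-1.000000=0.1111; V=0.000000+-0.111111+0.111111=0.0000

0 0 source 0.3333
1 3 load 0.0000
2 6 source -0.1111
3 9 load 0.0000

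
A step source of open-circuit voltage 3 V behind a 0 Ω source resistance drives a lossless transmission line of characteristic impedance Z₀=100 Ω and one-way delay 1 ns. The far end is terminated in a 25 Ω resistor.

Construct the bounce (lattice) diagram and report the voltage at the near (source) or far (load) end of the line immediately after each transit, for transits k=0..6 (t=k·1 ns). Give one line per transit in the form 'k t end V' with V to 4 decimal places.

Γ_L=-0.600000, Γ_S=-1.000000; launch V₁=3·100/100=3.000000
k=0 src: V=3.0000
k=1 load: inc=3.000000, refl=3.000000·-0.600000=-1.8000; V=0.000000+3.000000+-1.800000=1.2000
k=2 src: inc=-1.800000, refl=-1.800000·-1.000000=1.8000; V=3.000000+-1.800000+1.800000=3.0000
k=3 load: inc=1.800000, refl=1.800000·-0.600000=-1.0800; V=1.200000+1.800000+-1.080000=1.9200
k=4 src: inc=-1.080000, refl=-1.080000·-1.000000=1.0800; V=3.000000+-1.080000+1.080000=3.0000
k=5 load: inc=1.080000, refl=1.080000·-0.600000=-0.6480; V=1.920000+1.080000+-0.648000=2.3520
k=6 src: inc=-0.648000, refl=-0.648000·-1.000000=0.6480; V=3.000000+-0.648000+0.648000=3.0000

0 0 source 3.0000
1 1 load 1.2000
2 2 source 3.0000
3 3 load 1.9200
4 4 source 3.0000
5 5 load 2.3520
6 6 source 3.0000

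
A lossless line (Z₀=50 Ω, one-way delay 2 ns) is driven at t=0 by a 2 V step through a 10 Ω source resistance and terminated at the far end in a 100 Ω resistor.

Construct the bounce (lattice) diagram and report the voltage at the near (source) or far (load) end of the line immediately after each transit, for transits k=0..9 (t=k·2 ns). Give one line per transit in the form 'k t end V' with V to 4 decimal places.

0 0 source 1.6667
1 2 load 2.2222
2 4 source 1.8519
3 6 load 1.7284
4 8 source 1.8107
5 10 load 1.8381
6 12 source 1.8198
7 14 load 1.8137
8 16 source 1.8178
9 18 load 1.8192

Γ_L=0.333333, Γ_S=-0.666667; launch V₁=2·50/60=1.666667
k=0 src: V=1.6667
k=1 load: inc=1.666667, refl=1.666667·0.333333=0.5556; V=0.000000+1.666667+0.555556=2.2222
k=2 src: inc=0.555556, refl=0.555556·-0.666667=-0.3704; V=1.666667+0.555556+-0.370370=1.8519
k=3 load: inc=-0.370370, refl=-0.370370·0.333333=-0.1235; V=2.222222+-0.370370+-0.123457=1.7284
k=4 src: inc=-0.123457, refl=-0.123457·-0.666667=0.0823; V=1.851852+-0.123457+0.082305=1.8107
k=5 load: inc=0.082305, refl=0.082305·0.333333=0.0274; V=1.728395+0.082305+0.027435=1.8381
k=6 src: inc=0.027435, refl=0.027435·-0.666667=-0.0183; V=1.810700+0.027435+-0.018290=1.8198
k=7 load: inc=-0.018290, refl=-0.018290·0.333333=-0.0061; V=1.838134+-0.018290+-0.006097=1.8137
k=8 src: inc=-0.006097, refl=-0.006097·-0.666667=0.0041; V=1.819845+-0.006097+0.004064=1.8178
k=9 load: inc=0.004064, refl=0.004064·0.333333=0.0014; V=1.813748+0.004064+0.001355=1.8192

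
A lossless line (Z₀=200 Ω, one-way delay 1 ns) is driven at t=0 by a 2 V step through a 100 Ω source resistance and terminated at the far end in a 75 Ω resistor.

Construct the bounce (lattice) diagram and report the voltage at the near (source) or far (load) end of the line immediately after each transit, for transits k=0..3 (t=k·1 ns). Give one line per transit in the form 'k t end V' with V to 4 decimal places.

Γ_L=-0.454545, Γ_S=-0.333333; launch V₁=2·200/300=1.333333
k=0 src: V=1.3333
k=1 load: inc=1.333333, refl=1.333333·-0.454545=-0.6061; V=0.000000+1.333333+-0.606061=0.7273
k=2 src: inc=-0.606061, refl=-0.606061·-0.333333=0.2020; V=1.333333+-0.606061+0.202020=0.9293
k=3 load: inc=0.202020, refl=0.202020·-0.454545=-0.0918; V=0.727273+0.202020+-0.091827=0.8375

0 0 source 1.3333
1 1 load 0.7273
2 2 source 0.9293
3 3 load 0.8375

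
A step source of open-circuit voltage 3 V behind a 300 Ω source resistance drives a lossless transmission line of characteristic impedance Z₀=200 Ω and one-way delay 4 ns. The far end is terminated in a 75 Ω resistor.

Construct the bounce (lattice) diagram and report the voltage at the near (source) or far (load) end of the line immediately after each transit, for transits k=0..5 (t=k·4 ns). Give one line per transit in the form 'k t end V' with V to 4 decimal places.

0 0 source 1.2000
1 4 load 0.6545
2 8 source 0.5455
3 12 load 0.5950
4 16 source 0.6050
5 20 load 0.6005

Γ_L=-0.454545, Γ_S=0.200000; launch V₁=3·200/500=1.200000
k=0 src: V=1.2000
k=1 load: inc=1.200000, refl=1.200000·-0.454545=-0.5455; V=0.000000+1.200000+-0.545455=0.6545
k=2 src: inc=-0.545455, refl=-0.545455·0.200000=-0.1091; V=1.200000+-0.545455+-0.109091=0.5455
k=3 load: inc=-0.109091, refl=-0.109091·-0.454545=0.0496; V=0.654545+-0.109091+0.049587=0.5950
k=4 src: inc=0.049587, refl=0.049587·0.200000=0.0099; V=0.545455+0.049587+0.009917=0.6050
k=5 load: inc=0.009917, refl=0.009917·-0.454545=-0.0045; V=0.595041+0.009917+-0.004508=0.6005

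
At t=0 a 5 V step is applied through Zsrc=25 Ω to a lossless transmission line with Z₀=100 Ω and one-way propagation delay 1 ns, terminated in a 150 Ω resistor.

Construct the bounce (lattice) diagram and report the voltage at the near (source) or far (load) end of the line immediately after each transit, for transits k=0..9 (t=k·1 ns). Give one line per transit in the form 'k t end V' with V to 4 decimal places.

0 0 source 4.0000
1 1 load 4.8000
2 2 source 4.3200
3 3 load 4.2240
4 4 source 4.2816
5 5 load 4.2931
6 6 source 4.2862
7 7 load 4.2848
8 8 source 4.2857
9 9 load 4.2858

Γ_L=0.200000, Γ_S=-0.600000; launch V₁=5·100/125=4.000000
k=0 src: V=4.0000
k=1 load: inc=4.000000, refl=4.000000·0.200000=0.8000; V=0.000000+4.000000+0.800000=4.8000
k=2 src: inc=0.800000, refl=0.800000·-0.600000=-0.4800; V=4.000000+0.800000+-0.480000=4.3200
k=3 load: inc=-0.480000, refl=-0.480000·0.200000=-0.0960; V=4.800000+-0.480000+-0.096000=4.2240
k=4 src: inc=-0.096000, refl=-0.096000·-0.600000=0.0576; V=4.320000+-0.096000+0.057600=4.2816
k=5 load: inc=0.057600, refl=0.057600·0.200000=0.0115; V=4.224000+0.057600+0.011520=4.2931
k=6 src: inc=0.011520, refl=0.011520·-0.600000=-0.0069; V=4.281600+0.011520+-0.006912=4.2862
k=7 load: inc=-0.006912, refl=-0.006912·0.200000=-0.0014; V=4.293120+-0.006912+-0.001382=4.2848
k=8 src: inc=-0.001382, refl=-0.001382·-0.600000=0.0008; V=4.286208+-0.001382+0.000829=4.2857
k=9 load: inc=0.000829, refl=0.000829·0.200000=0.0002; V=4.284826+0.000829+0.000166=4.2858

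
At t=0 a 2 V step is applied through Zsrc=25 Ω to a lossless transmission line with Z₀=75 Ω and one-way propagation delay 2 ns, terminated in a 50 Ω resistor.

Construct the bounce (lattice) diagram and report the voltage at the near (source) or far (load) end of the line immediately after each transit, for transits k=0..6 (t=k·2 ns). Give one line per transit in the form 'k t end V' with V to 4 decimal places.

0 0 source 1.5000
1 2 load 1.2000
2 4 source 1.3500
3 6 load 1.3200
4 8 source 1.3350
5 10 load 1.3320
6 12 source 1.3335

Γ_L=-0.200000, Γ_S=-0.500000; launch V₁=2·75/100=1.500000
k=0 src: V=1.5000
k=1 load: inc=1.500000, refl=1.500000·-0.200000=-0.3000; V=0.000000+1.500000+-0.300000=1.2000
k=2 src: inc=-0.300000, refl=-0.300000·-0.500000=0.1500; V=1.500000+-0.300000+0.150000=1.3500
k=3 load: inc=0.150000, refl=0.150000·-0.200000=-0.0300; V=1.200000+0.150000+-0.030000=1.3200
k=4 src: inc=-0.030000, refl=-0.030000·-0.500000=0.0150; V=1.350000+-0.030000+0.015000=1.3350
k=5 load: inc=0.015000, refl=0.015000·-0.200000=-0.0030; V=1.320000+0.015000+-0.003000=1.3320
k=6 src: inc=-0.003000, refl=-0.003000·-0.500000=0.0015; V=1.335000+-0.003000+0.001500=1.3335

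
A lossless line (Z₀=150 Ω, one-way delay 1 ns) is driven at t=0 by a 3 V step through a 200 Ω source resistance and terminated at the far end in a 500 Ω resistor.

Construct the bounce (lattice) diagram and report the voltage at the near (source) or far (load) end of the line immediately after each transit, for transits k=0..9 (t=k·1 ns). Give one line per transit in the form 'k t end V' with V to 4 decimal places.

0 0 source 1.2857
1 1 load 1.9780
2 2 source 2.0769
3 3 load 2.1302
4 4 source 2.1378
5 5 load 2.1419
6 6 source 2.1425
7 7 load 2.1428
8 8 source 2.1428
9 9 load 2.1429

Γ_L=0.538462, Γ_S=0.142857; launch V₁=3·150/350=1.285714
k=0 src: V=1.2857
k=1 load: inc=1.285714, refl=1.285714·0.538462=0.6923; V=0.000000+1.285714+0.692308=1.9780
k=2 src: inc=0.692308, refl=0.692308·0.142857=0.0989; V=1.285714+0.692308+0.098901=2.0769
k=3 load: inc=0.098901, refl=0.098901·0.538462=0.0533; V=1.978022+0.098901+0.053254=2.1302
k=4 src: inc=0.053254, refl=0.053254·0.142857=0.0076; V=2.076923+0.053254+0.007608=2.1378
k=5 load: inc=0.007608, refl=0.007608·0.538462=0.0041; V=2.130178+0.007608+0.004096=2.1419
k=6 src: inc=0.004096, refl=0.004096·0.142857=0.0006; V=2.137785+0.004096+0.000585=2.1425
k=7 load: inc=0.000585, refl=0.000585·0.538462=0.0003; V=2.141882+0.000585+0.000315=2.1428
k=8 src: inc=0.000315, refl=0.000315·0.142857=0.0000; V=2.142467+0.000315+0.000045=2.1428
k=9 load: inc=0.000045, refl=0.000045·0.538462=0.0000; V=2.142782+0.000045+0.000024=2.1429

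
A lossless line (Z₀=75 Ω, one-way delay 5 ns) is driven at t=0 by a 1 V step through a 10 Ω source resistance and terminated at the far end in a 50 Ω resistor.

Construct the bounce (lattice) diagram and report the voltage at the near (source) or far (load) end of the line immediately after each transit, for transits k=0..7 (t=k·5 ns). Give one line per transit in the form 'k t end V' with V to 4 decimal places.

Γ_L=-0.200000, Γ_S=-0.764706; launch V₁=1·75/85=0.882353
k=0 src: V=0.8824
k=1 load: inc=0.882353, refl=0.882353·-0.200000=-0.1765; V=0.000000+0.882353+-0.176471=0.7059
k=2 src: inc=-0.176471, refl=-0.176471·-0.764706=0.1349; V=0.882353+-0.176471+0.134948=0.8408
k=3 load: inc=0.134948, refl=0.134948·-0.200000=-0.0270; V=0.705882+0.134948+-0.026990=0.8138
k=4 src: inc=-0.026990, refl=-0.026990·-0.764706=0.0206; V=0.840830+-0.026990+0.020639=0.8345
k=5 load: inc=0.020639, refl=0.020639·-0.200000=-0.0041; V=0.813841+0.020639+-0.004128=0.8304
k=6 src: inc=-0.004128, refl=-0.004128·-0.764706=0.0032; V=0.834480+-0.004128+0.003157=0.8335
k=7 load: inc=0.003157, refl=0.003157·-0.200000=-0.0006; V=0.830352+0.003157+-0.000631=0.8329

0 0 source 0.8824
1 5 load 0.7059
2 10 source 0.8408
3 15 load 0.8138
4 20 source 0.8345
5 25 load 0.8304
6 30 source 0.8335
7 35 load 0.8329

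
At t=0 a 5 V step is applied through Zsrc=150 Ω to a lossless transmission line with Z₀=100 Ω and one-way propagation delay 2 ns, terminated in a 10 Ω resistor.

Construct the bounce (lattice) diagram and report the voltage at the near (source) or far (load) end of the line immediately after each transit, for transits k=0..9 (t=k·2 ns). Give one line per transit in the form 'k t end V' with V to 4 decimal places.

0 0 source 2.0000
1 2 load 0.3636
2 4 source 0.0364
3 6 load 0.3041
4 8 source 0.3577
5 10 load 0.3139
6 12 source 0.3051
7 14 load 0.3123
8 16 source 0.3137
9 18 load 0.3125

Γ_L=-0.818182, Γ_S=0.200000; launch V₁=5·100/250=2.000000
k=0 src: V=2.0000
k=1 load: inc=2.000000, refl=2.000000·-0.818182=-1.6364; V=0.000000+2.000000+-1.636364=0.3636
k=2 src: inc=-1.636364, refl=-1.636364·0.200000=-0.3273; V=2.000000+-1.636364+-0.327273=0.0364
k=3 load: inc=-0.327273, refl=-0.327273·-0.818182=0.2678; V=0.363636+-0.327273+0.267769=0.3041
k=4 src: inc=0.267769, refl=0.267769·0.200000=0.0536; V=0.036364+0.267769+0.053554=0.3577
k=5 load: inc=0.053554, refl=0.053554·-0.818182=-0.0438; V=0.304132+0.053554+-0.043817=0.3139
k=6 src: inc=-0.043817, refl=-0.043817·0.200000=-0.0088; V=0.357686+-0.043817+-0.008763=0.3051
k=7 load: inc=-0.008763, refl=-0.008763·-0.818182=0.0072; V=0.313869+-0.008763+0.007170=0.3123
k=8 src: inc=0.007170, refl=0.007170·0.200000=0.0014; V=0.305106+0.007170+0.001434=0.3137
k=9 load: inc=0.001434, refl=0.001434·-0.818182=-0.0012; V=0.312276+0.001434+-0.001173=0.3125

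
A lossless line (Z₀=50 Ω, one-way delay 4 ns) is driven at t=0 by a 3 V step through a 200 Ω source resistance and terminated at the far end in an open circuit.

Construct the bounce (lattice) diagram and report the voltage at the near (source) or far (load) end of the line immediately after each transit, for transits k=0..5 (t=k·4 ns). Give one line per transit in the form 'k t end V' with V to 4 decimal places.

0 0 source 0.6000
1 4 load 1.2000
2 8 source 1.5600
3 12 load 1.9200
4 16 source 2.1360
5 20 load 2.3520

Γ_L=1.000000, Γ_S=0.600000; launch V₁=3·50/250=0.600000
k=0 src: V=0.6000
k=1 load: inc=0.600000, refl=0.600000·1.000000=0.6000; V=0.000000+0.600000+0.600000=1.2000
k=2 src: inc=0.600000, refl=0.600000·0.600000=0.3600; V=0.600000+0.600000+0.360000=1.5600
k=3 load: inc=0.360000, refl=0.360000·1.000000=0.3600; V=1.200000+0.360000+0.360000=1.9200
k=4 src: inc=0.360000, refl=0.360000·0.600000=0.2160; V=1.560000+0.360000+0.216000=2.1360
k=5 load: inc=0.216000, refl=0.216000·1.000000=0.2160; V=1.920000+0.216000+0.216000=2.3520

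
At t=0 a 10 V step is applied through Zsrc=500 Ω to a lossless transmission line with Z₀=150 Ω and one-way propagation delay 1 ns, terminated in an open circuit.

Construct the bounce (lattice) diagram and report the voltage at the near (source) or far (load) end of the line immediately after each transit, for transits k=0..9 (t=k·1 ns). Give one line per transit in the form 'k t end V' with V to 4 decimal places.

0 0 source 2.3077
1 1 load 4.6154
2 2 source 5.8580
3 3 load 7.1006
4 4 source 7.7697
5 5 load 8.4388
6 6 source 8.7991
7 7 load 9.1593
8 8 source 9.3533
9 9 load 9.5473

Γ_L=1.000000, Γ_S=0.538462; launch V₁=10·150/650=2.307692
k=0 src: V=2.3077
k=1 load: inc=2.307692, refl=2.307692·1.000000=2.3077; V=0.000000+2.307692+2.307692=4.6154
k=2 src: inc=2.307692, refl=2.307692·0.538462=1.2426; V=2.307692+2.307692+1.242604=5.8580
k=3 load: inc=1.242604, refl=1.242604·1.000000=1.2426; V=4.615385+1.242604+1.242604=7.1006
k=4 src: inc=1.242604, refl=1.242604·0.538462=0.6691; V=5.857988+1.242604+0.669094=7.7697
k=5 load: inc=0.669094, refl=0.669094·1.000000=0.6691; V=7.100592+0.669094+0.669094=8.4388
k=6 src: inc=0.669094, refl=0.669094·0.538462=0.3603; V=7.769686+0.669094+0.360282=8.7991
k=7 load: inc=0.360282, refl=0.360282·1.000000=0.3603; V=8.438780+0.360282+0.360282=9.1593
k=8 src: inc=0.360282, refl=0.360282·0.538462=0.1940; V=8.799062+0.360282+0.193998=9.3533
k=9 load: inc=0.193998, refl=0.193998·1.000000=0.1940; V=9.159343+0.193998+0.193998=9.5473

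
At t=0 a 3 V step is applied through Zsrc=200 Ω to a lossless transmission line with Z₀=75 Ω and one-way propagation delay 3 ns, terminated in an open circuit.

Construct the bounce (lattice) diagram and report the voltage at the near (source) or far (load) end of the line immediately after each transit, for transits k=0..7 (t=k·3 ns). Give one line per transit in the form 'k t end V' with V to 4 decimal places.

Γ_L=1.000000, Γ_S=0.454545; launch V₁=3·75/275=0.818182
k=0 src: V=0.8182
k=1 load: inc=0.818182, refl=0.818182·1.000000=0.8182; V=0.000000+0.818182+0.818182=1.6364
k=2 src: inc=0.818182, refl=0.818182·0.454545=0.3719; V=0.818182+0.818182+0.371901=2.0083
k=3 load: inc=0.371901, refl=0.371901·1.000000=0.3719; V=1.636364+0.371901+0.371901=2.3802
k=4 src: inc=0.371901, refl=0.371901·0.454545=0.1690; V=2.008264+0.371901+0.169046=2.5492
k=5 load: inc=0.169046, refl=0.169046·1.000000=0.1690; V=2.380165+0.169046+0.169046=2.7183
k=6 src: inc=0.169046, refl=0.169046·0.454545=0.0768; V=2.549211+0.169046+0.076839=2.7951
k=7 load: inc=0.076839, refl=0.076839·1.000000=0.0768; V=2.718257+0.076839+0.076839=2.8719

0 0 source 0.8182
1 3 load 1.6364
2 6 source 2.0083
3 9 load 2.3802
4 12 source 2.5492
5 15 load 2.7183
6 18 source 2.7951
7 21 load 2.8719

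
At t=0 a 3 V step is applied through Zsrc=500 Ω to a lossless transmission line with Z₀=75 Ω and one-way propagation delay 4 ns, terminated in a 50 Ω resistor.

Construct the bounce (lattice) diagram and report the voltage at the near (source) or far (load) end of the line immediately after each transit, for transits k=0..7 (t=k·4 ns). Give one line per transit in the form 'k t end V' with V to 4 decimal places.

0 0 source 0.3913
1 4 load 0.3130
2 8 source 0.2552
3 12 load 0.2668
4 16 source 0.2753
5 20 load 0.2736
6 24 source 0.2723
7 28 load 0.2726

Γ_L=-0.200000, Γ_S=0.739130; launch V₁=3·75/575=0.391304
k=0 src: V=0.3913
k=1 load: inc=0.391304, refl=0.391304·-0.200000=-0.0783; V=0.000000+0.391304+-0.078261=0.3130
k=2 src: inc=-0.078261, refl=-0.078261·0.739130=-0.0578; V=0.391304+-0.078261+-0.057845=0.2552
k=3 load: inc=-0.057845, refl=-0.057845·-0.200000=0.0116; V=0.313043+-0.057845+0.011569=0.2668
k=4 src: inc=0.011569, refl=0.011569·0.739130=0.0086; V=0.255198+0.011569+0.008551=0.2753
k=5 load: inc=0.008551, refl=0.008551·-0.200000=-0.0017; V=0.266767+0.008551+-0.001710=0.2736
k=6 src: inc=-0.001710, refl=-0.001710·0.739130=-0.0013; V=0.275318+-0.001710+-0.001264=0.2723
k=7 load: inc=-0.001264, refl=-0.001264·-0.200000=0.0003; V=0.273608+-0.001264+0.000253=0.2726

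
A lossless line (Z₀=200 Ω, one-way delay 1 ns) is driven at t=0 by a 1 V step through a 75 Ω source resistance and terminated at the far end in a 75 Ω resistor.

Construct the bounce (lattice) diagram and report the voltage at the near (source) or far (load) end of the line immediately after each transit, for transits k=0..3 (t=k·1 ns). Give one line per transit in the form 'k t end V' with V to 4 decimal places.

0 0 source 0.7273
1 1 load 0.3967
2 2 source 0.5470
3 3 load 0.4787

Γ_L=-0.454545, Γ_S=-0.454545; launch V₁=1·200/275=0.727273
k=0 src: V=0.7273
k=1 load: inc=0.727273, refl=0.727273·-0.454545=-0.3306; V=0.000000+0.727273+-0.330579=0.3967
k=2 src: inc=-0.330579, refl=-0.330579·-0.454545=0.1503; V=0.727273+-0.330579+0.150263=0.5470
k=3 load: inc=0.150263, refl=0.150263·-0.454545=-0.0683; V=0.396694+0.150263+-0.068301=0.4787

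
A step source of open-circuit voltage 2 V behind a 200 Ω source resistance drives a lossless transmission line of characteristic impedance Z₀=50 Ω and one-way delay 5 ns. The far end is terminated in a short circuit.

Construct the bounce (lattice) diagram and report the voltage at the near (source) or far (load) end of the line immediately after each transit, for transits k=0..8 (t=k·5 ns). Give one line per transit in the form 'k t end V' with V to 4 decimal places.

Γ_L=-1.000000, Γ_S=0.600000; launch V₁=2·50/250=0.400000
k=0 src: V=0.4000
k=1 load: inc=0.400000, refl=0.400000·-1.000000=-0.4000; V=0.000000+0.400000+-0.400000=0.0000
k=2 src: inc=-0.400000, refl=-0.400000·0.600000=-0.2400; V=0.400000+-0.400000+-0.240000=-0.2400
k=3 load: inc=-0.240000, refl=-0.240000·-1.000000=0.2400; V=0.000000+-0.240000+0.240000=0.0000
k=4 src: inc=0.240000, refl=0.240000·0.600000=0.1440; V=-0.240000+0.240000+0.144000=0.1440
k=5 load: inc=0.144000, refl=0.144000·-1.000000=-0.1440; V=0.000000+0.144000+-0.144000=0.0000
k=6 src: inc=-0.144000, refl=-0.144000·0.600000=-0.0864; V=0.144000+-0.144000+-0.086400=-0.0864
k=7 load: inc=-0.086400, refl=-0.086400·-1.000000=0.0864; V=0.000000+-0.086400+0.086400=0.0000
k=8 src: inc=0.086400, refl=0.086400·0.600000=0.0518; V=-0.086400+0.086400+0.051840=0.0518

0 0 source 0.4000
1 5 load 0.0000
2 10 source -0.2400
3 15 load 0.0000
4 20 source 0.1440
5 25 load 0.0000
6 30 source -0.0864
7 35 load 0.0000
8 40 source 0.0518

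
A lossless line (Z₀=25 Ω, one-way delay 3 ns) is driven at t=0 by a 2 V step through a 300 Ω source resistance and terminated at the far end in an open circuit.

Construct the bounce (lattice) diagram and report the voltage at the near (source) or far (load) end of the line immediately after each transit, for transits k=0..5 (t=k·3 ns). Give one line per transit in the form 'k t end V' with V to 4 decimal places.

Γ_L=1.000000, Γ_S=0.846154; launch V₁=2·25/325=0.153846
k=0 src: V=0.1538
k=1 load: inc=0.153846, refl=0.153846·1.000000=0.1538; V=0.000000+0.153846+0.153846=0.3077
k=2 src: inc=0.153846, refl=0.153846·0.846154=0.1302; V=0.153846+0.153846+0.130178=0.4379
k=3 load: inc=0.130178, refl=0.130178·1.000000=0.1302; V=0.307692+0.130178+0.130178=0.5680
k=4 src: inc=0.130178, refl=0.130178·0.846154=0.1102; V=0.437870+0.130178+0.110150=0.6782
k=5 load: inc=0.110150, refl=0.110150·1.000000=0.1102; V=0.568047+0.110150+0.110150=0.7883

0 0 source 0.1538
1 3 load 0.3077
2 6 source 0.4379
3 9 load 0.5680
4 12 source 0.6782
5 15 load 0.7883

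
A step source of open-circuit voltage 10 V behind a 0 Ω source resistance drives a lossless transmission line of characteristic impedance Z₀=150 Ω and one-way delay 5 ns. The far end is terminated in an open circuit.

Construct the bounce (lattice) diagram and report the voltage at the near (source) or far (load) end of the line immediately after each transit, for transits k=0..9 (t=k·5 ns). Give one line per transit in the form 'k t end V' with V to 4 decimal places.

0 0 source 10.0000
1 5 load 20.0000
2 10 source 10.0000
3 15 load 0.0000
4 20 source 10.0000
5 25 load 20.0000
6 30 source 10.0000
7 35 load 0.0000
8 40 source 10.0000
9 45 load 20.0000

Γ_L=1.000000, Γ_S=-1.000000; launch V₁=10·150/150=10.000000
k=0 src: V=10.0000
k=1 load: inc=10.000000, refl=10.000000·1.000000=10.0000; V=0.000000+10.000000+10.000000=20.0000
k=2 src: inc=10.000000, refl=10.000000·-1.000000=-10.0000; V=10.000000+10.000000+-10.000000=10.0000
k=3 load: inc=-10.000000, refl=-10.000000·1.000000=-10.0000; V=20.000000+-10.000000+-10.000000=0.0000
k=4 src: inc=-10.000000, refl=-10.000000·-1.000000=10.0000; V=10.000000+-10.000000+10.000000=10.0000
k=5 load: inc=10.000000, refl=10.000000·1.000000=10.0000; V=0.000000+10.000000+10.000000=20.0000
k=6 src: inc=10.000000, refl=10.000000·-1.000000=-10.0000; V=10.000000+10.000000+-10.000000=10.0000
k=7 load: inc=-10.000000, refl=-10.000000·1.000000=-10.0000; V=20.000000+-10.000000+-10.000000=0.0000
k=8 src: inc=-10.000000, refl=-10.000000·-1.000000=10.0000; V=10.000000+-10.000000+10.000000=10.0000
k=9 load: inc=10.000000, refl=10.000000·1.000000=10.0000; V=0.000000+10.000000+10.000000=20.0000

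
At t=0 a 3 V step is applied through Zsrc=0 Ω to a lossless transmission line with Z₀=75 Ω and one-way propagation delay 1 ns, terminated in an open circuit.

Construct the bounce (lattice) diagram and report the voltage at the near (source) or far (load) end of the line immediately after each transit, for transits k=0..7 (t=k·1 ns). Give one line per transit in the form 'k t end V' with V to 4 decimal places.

0 0 source 3.0000
1 1 load 6.0000
2 2 source 3.0000
3 3 load 0.0000
4 4 source 3.0000
5 5 load 6.0000
6 6 source 3.0000
7 7 load 0.0000

Γ_L=1.000000, Γ_S=-1.000000; launch V₁=3·75/75=3.000000
k=0 src: V=3.0000
k=1 load: inc=3.000000, refl=3.000000·1.000000=3.0000; V=0.000000+3.000000+3.000000=6.0000
k=2 src: inc=3.000000, refl=3.000000·-1.000000=-3.0000; V=3.000000+3.000000+-3.000000=3.0000
k=3 load: inc=-3.000000, refl=-3.000000·1.000000=-3.0000; V=6.000000+-3.000000+-3.000000=0.0000
k=4 src: inc=-3.000000, refl=-3.000000·-1.000000=3.0000; V=3.000000+-3.000000+3.000000=3.0000
k=5 load: inc=3.000000, refl=3.000000·1.000000=3.0000; V=0.000000+3.000000+3.000000=6.0000
k=6 src: inc=3.000000, refl=3.000000·-1.000000=-3.0000; V=3.000000+3.000000+-3.000000=3.0000
k=7 load: inc=-3.000000, refl=-3.000000·1.000000=-3.0000; V=6.000000+-3.000000+-3.000000=0.0000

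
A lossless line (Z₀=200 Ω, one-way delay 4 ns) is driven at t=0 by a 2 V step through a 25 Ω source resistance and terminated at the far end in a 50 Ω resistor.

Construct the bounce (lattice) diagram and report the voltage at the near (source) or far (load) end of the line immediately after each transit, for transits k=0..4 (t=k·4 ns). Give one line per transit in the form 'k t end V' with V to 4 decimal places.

Γ_L=-0.600000, Γ_S=-0.777778; launch V₁=2·200/225=1.777778
k=0 src: V=1.7778
k=1 load: inc=1.777778, refl=1.777778·-0.600000=-1.0667; V=0.000000+1.777778+-1.066667=0.7111
k=2 src: inc=-1.066667, refl=-1.066667·-0.777778=0.8296; V=1.777778+-1.066667+0.829630=1.5407
k=3 load: inc=0.829630, refl=0.829630·-0.600000=-0.4978; V=0.711111+0.829630+-0.497778=1.0430
k=4 src: inc=-0.497778, refl=-0.497778·-0.777778=0.3872; V=1.540741+-0.497778+0.387160=1.4301

0 0 source 1.7778
1 4 load 0.7111
2 8 source 1.5407
3 12 load 1.0430
4 16 source 1.4301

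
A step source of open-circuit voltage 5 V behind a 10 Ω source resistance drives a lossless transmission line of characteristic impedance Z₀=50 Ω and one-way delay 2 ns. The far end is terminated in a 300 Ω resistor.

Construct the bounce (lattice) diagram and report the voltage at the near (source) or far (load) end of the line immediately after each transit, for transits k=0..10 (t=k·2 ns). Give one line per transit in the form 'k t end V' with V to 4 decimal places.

Γ_L=0.714286, Γ_S=-0.666667; launch V₁=5·50/60=4.166667
k=0 src: V=4.1667
k=1 load: inc=4.166667, refl=4.166667·0.714286=2.9762; V=0.000000+4.166667+2.976190=7.1429
k=2 src: inc=2.976190, refl=2.976190·-0.666667=-1.9841; V=4.166667+2.976190+-1.984127=5.1587
k=3 load: inc=-1.984127, refl=-1.984127·0.714286=-1.4172; V=7.142857+-1.984127+-1.417234=3.7415
k=4 src: inc=-1.417234, refl=-1.417234·-0.666667=0.9448; V=5.158730+-1.417234+0.944822=4.6863
k=5 load: inc=0.944822, refl=0.944822·0.714286=0.6749; V=3.741497+0.944822+0.674873=5.3612
k=6 src: inc=0.674873, refl=0.674873·-0.666667=-0.4499; V=4.686319+0.674873+-0.449915=4.9113
k=7 load: inc=-0.449915, refl=-0.449915·0.714286=-0.3214; V=5.361192+-0.449915+-0.321368=4.5899
k=8 src: inc=-0.321368, refl=-0.321368·-0.666667=0.2142; V=4.911277+-0.321368+0.214245=4.8042
k=9 load: inc=0.214245, refl=0.214245·0.714286=0.1530; V=4.589909+0.214245+0.153032=4.9572
k=10 src: inc=0.153032, refl=0.153032·-0.666667=-0.1020; V=4.804154+0.153032+-0.102022=4.8552

0 0 source 4.1667
1 2 load 7.1429
2 4 source 5.1587
3 6 load 3.7415
4 8 source 4.6863
5 10 load 5.3612
6 12 source 4.9113
7 14 load 4.5899
8 16 source 4.8042
9 18 load 4.9572
10 20 source 4.8552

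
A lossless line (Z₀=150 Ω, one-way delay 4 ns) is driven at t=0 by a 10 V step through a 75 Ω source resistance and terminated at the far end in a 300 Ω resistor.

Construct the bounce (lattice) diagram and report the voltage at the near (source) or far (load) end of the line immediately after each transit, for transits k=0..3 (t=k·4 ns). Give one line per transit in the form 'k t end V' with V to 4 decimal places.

0 0 source 6.6667
1 4 load 8.8889
2 8 source 8.1481
3 12 load 7.9012

Γ_L=0.333333, Γ_S=-0.333333; launch V₁=10·150/225=6.666667
k=0 src: V=6.6667
k=1 load: inc=6.666667, refl=6.666667·0.333333=2.2222; V=0.000000+6.666667+2.222222=8.8889
k=2 src: inc=2.222222, refl=2.222222·-0.333333=-0.7407; V=6.666667+2.222222+-0.740741=8.1481
k=3 load: inc=-0.740741, refl=-0.740741·0.333333=-0.2469; V=8.888889+-0.740741+-0.246914=7.9012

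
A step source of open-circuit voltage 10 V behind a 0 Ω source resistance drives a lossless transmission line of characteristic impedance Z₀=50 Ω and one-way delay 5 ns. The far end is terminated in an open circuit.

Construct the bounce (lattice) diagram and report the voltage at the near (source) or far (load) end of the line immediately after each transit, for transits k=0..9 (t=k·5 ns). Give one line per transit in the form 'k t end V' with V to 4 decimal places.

Γ_L=1.000000, Γ_S=-1.000000; launch V₁=10·50/50=10.000000
k=0 src: V=10.0000
k=1 load: inc=10.000000, refl=10.000000·1.000000=10.0000; V=0.000000+10.000000+10.000000=20.0000
k=2 src: inc=10.000000, refl=10.000000·-1.000000=-10.0000; V=10.000000+10.000000+-10.000000=10.0000
k=3 load: inc=-10.000000, refl=-10.000000·1.000000=-10.0000; V=20.000000+-10.000000+-10.000000=0.0000
k=4 src: inc=-10.000000, refl=-10.000000·-1.000000=10.0000; V=10.000000+-10.000000+10.000000=10.0000
k=5 load: inc=10.000000, refl=10.000000·1.000000=10.0000; V=0.000000+10.000000+10.000000=20.0000
k=6 src: inc=10.000000, refl=10.000000·-1.000000=-10.0000; V=10.000000+10.000000+-10.000000=10.0000
k=7 load: inc=-10.000000, refl=-10.000000·1.000000=-10.0000; V=20.000000+-10.000000+-10.000000=0.0000
k=8 src: inc=-10.000000, refl=-10.000000·-1.000000=10.0000; V=10.000000+-10.000000+10.000000=10.0000
k=9 load: inc=10.000000, refl=10.000000·1.000000=10.0000; V=0.000000+10.000000+10.000000=20.0000

0 0 source 10.0000
1 5 load 20.0000
2 10 source 10.0000
3 15 load 0.0000
4 20 source 10.0000
5 25 load 20.0000
6 30 source 10.0000
7 35 load 0.0000
8 40 source 10.0000
9 45 load 20.0000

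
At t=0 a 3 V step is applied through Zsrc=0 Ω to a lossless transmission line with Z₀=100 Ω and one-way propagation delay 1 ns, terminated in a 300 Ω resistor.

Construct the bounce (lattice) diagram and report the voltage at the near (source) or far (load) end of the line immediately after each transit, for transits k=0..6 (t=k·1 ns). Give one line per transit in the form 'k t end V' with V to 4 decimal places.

0 0 source 3.0000
1 1 load 4.5000
2 2 source 3.0000
3 3 load 2.2500
4 4 source 3.0000
5 5 load 3.3750
6 6 source 3.0000

Γ_L=0.500000, Γ_S=-1.000000; launch V₁=3·100/100=3.000000
k=0 src: V=3.0000
k=1 load: inc=3.000000, refl=3.000000·0.500000=1.5000; V=0.000000+3.000000+1.500000=4.5000
k=2 src: inc=1.500000, refl=1.500000·-1.000000=-1.5000; V=3.000000+1.500000+-1.500000=3.0000
k=3 load: inc=-1.500000, refl=-1.500000·0.500000=-0.7500; V=4.500000+-1.500000+-0.750000=2.2500
k=4 src: inc=-0.750000, refl=-0.750000·-1.000000=0.7500; V=3.000000+-0.750000+0.750000=3.0000
k=5 load: inc=0.750000, refl=0.750000·0.500000=0.3750; V=2.250000+0.750000+0.375000=3.3750
k=6 src: inc=0.375000, refl=0.375000·-1.000000=-0.3750; V=3.000000+0.375000+-0.375000=3.0000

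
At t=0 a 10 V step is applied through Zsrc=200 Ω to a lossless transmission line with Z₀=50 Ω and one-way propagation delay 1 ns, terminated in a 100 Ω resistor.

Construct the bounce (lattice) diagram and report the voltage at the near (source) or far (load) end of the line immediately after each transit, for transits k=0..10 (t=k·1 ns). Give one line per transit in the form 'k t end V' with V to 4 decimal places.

0 0 source 2.0000
1 1 load 2.6667
2 2 source 3.0667
3 3 load 3.2000
4 4 source 3.2800
5 5 load 3.3067
6 6 source 3.3227
7 7 load 3.3280
8 8 source 3.3312
9 9 load 3.3323
10 10 source 3.3329

Γ_L=0.333333, Γ_S=0.600000; launch V₁=10·50/250=2.000000
k=0 src: V=2.0000
k=1 load: inc=2.000000, refl=2.000000·0.333333=0.6667; V=0.000000+2.000000+0.666667=2.6667
k=2 src: inc=0.666667, refl=0.666667·0.600000=0.4000; V=2.000000+0.666667+0.400000=3.0667
k=3 load: inc=0.400000, refl=0.400000·0.333333=0.1333; V=2.666667+0.400000+0.133333=3.2000
k=4 src: inc=0.133333, refl=0.133333·0.600000=0.0800; V=3.066667+0.133333+0.080000=3.2800
k=5 load: inc=0.080000, refl=0.080000·0.333333=0.0267; V=3.200000+0.080000+0.026667=3.3067
k=6 src: inc=0.026667, refl=0.026667·0.600000=0.0160; V=3.280000+0.026667+0.016000=3.3227
k=7 load: inc=0.016000, refl=0.016000·0.333333=0.0053; V=3.306667+0.016000+0.005333=3.3280
k=8 src: inc=0.005333, refl=0.005333·0.600000=0.0032; V=3.322667+0.005333+0.003200=3.3312
k=9 load: inc=0.003200, refl=0.003200·0.333333=0.0011; V=3.328000+0.003200+0.001067=3.3323
k=10 src: inc=0.001067, refl=0.001067·0.600000=0.0006; V=3.331200+0.001067+0.000640=3.3329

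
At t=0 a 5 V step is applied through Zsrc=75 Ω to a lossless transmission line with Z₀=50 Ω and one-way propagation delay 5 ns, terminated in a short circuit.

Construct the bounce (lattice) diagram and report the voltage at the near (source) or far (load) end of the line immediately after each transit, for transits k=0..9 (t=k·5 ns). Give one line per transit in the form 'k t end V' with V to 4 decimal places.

Γ_L=-1.000000, Γ_S=0.200000; launch V₁=5·50/125=2.000000
k=0 src: V=2.0000
k=1 load: inc=2.000000, refl=2.000000·-1.000000=-2.0000; V=0.000000+2.000000+-2.000000=0.0000
k=2 src: inc=-2.000000, refl=-2.000000·0.200000=-0.4000; V=2.000000+-2.000000+-0.400000=-0.4000
k=3 load: inc=-0.400000, refl=-0.400000·-1.000000=0.4000; V=0.000000+-0.400000+0.400000=0.0000
k=4 src: inc=0.400000, refl=0.400000·0.200000=0.0800; V=-0.400000+0.400000+0.080000=0.0800
k=5 load: inc=0.080000, refl=0.080000·-1.000000=-0.0800; V=0.000000+0.080000+-0.080000=0.0000
k=6 src: inc=-0.080000, refl=-0.080000·0.200000=-0.0160; V=0.080000+-0.080000+-0.016000=-0.0160
k=7 load: inc=-0.016000, refl=-0.016000·-1.000000=0.0160; V=0.000000+-0.016000+0.016000=0.0000
k=8 src: inc=0.016000, refl=0.016000·0.200000=0.0032; V=-0.016000+0.016000+0.003200=0.0032
k=9 load: inc=0.003200, refl=0.003200·-1.000000=-0.0032; V=0.000000+0.003200+-0.003200=0.0000

0 0 source 2.0000
1 5 load 0.0000
2 10 source -0.4000
3 15 load 0.0000
4 20 source 0.0800
5 25 load 0.0000
6 30 source -0.0160
7 35 load 0.0000
8 40 source 0.0032
9 45 load 0.0000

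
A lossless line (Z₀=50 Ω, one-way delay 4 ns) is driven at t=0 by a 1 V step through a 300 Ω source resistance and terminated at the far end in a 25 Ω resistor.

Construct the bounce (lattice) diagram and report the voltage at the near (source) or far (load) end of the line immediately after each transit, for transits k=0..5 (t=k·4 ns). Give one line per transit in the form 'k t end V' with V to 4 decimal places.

Γ_L=-0.333333, Γ_S=0.714286; launch V₁=1·50/350=0.142857
k=0 src: V=0.1429
k=1 load: inc=0.142857, refl=0.142857·-0.333333=-0.0476; V=0.000000+0.142857+-0.047619=0.0952
k=2 src: inc=-0.047619, refl=-0.047619·0.714286=-0.0340; V=0.142857+-0.047619+-0.034014=0.0612
k=3 load: inc=-0.034014, refl=-0.034014·-0.333333=0.0113; V=0.095238+-0.034014+0.011338=0.0726
k=4 src: inc=0.011338, refl=0.011338·0.714286=0.0081; V=0.061224+0.011338+0.008098=0.0807
k=5 load: inc=0.008098, refl=0.008098·-0.333333=-0.0027; V=0.072562+0.008098+-0.002699=0.0780

0 0 source 0.1429
1 4 load 0.0952
2 8 source 0.0612
3 12 load 0.0726
4 16 source 0.0807
5 20 load 0.0780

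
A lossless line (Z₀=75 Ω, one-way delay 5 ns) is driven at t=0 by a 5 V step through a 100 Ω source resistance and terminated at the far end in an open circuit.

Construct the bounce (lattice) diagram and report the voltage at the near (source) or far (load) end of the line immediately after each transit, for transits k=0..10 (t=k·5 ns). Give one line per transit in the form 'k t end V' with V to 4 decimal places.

Γ_L=1.000000, Γ_S=0.142857; launch V₁=5·75/175=2.142857
k=0 src: V=2.1429
k=1 load: inc=2.142857, refl=2.142857·1.000000=2.1429; V=0.000000+2.142857+2.142857=4.2857
k=2 src: inc=2.142857, refl=2.142857·0.142857=0.3061; V=2.142857+2.142857+0.306122=4.5918
k=3 load: inc=0.306122, refl=0.306122·1.000000=0.3061; V=4.285714+0.306122+0.306122=4.8980
k=4 src: inc=0.306122, refl=0.306122·0.142857=0.0437; V=4.591837+0.306122+0.043732=4.9417
k=5 load: inc=0.043732, refl=0.043732·1.000000=0.0437; V=4.897959+0.043732+0.043732=4.9854
k=6 src: inc=0.043732, refl=0.043732·0.142857=0.0062; V=4.941691+0.043732+0.006247=4.9917
k=7 load: inc=0.006247, refl=0.006247·1.000000=0.0062; V=4.985423+0.006247+0.006247=4.9979
k=8 src: inc=0.006247, refl=0.006247·0.142857=0.0009; V=4.991670+0.006247+0.000892=4.9988
k=9 load: inc=0.000892, refl=0.000892·1.000000=0.0009; V=4.997918+0.000892+0.000892=4.9997
k=10 src: inc=0.000892, refl=0.000892·0.142857=0.0001; V=4.998810+0.000892+0.000127=4.9998

0 0 source 2.1429
1 5 load 4.2857
2 10 source 4.5918
3 15 load 4.8980
4 20 source 4.9417
5 25 load 4.9854
6 30 source 4.9917
7 35 load 4.9979
8 40 source 4.9988
9 45 load 4.9997
10 50 source 4.9998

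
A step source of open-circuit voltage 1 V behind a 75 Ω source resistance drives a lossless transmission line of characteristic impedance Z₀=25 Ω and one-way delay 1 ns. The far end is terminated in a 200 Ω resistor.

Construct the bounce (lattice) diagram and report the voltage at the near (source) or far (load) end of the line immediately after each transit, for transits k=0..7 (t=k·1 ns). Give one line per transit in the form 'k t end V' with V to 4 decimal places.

Γ_L=0.777778, Γ_S=0.500000; launch V₁=1·25/100=0.250000
k=0 src: V=0.2500
k=1 load: inc=0.250000, refl=0.250000·0.777778=0.1944; V=0.000000+0.250000+0.194444=0.4444
k=2 src: inc=0.194444, refl=0.194444·0.500000=0.0972; V=0.250000+0.194444+0.097222=0.5417
k=3 load: inc=0.097222, refl=0.097222·0.777778=0.0756; V=0.444444+0.097222+0.075617=0.6173
k=4 src: inc=0.075617, refl=0.075617·0.500000=0.0378; V=0.541667+0.075617+0.037809=0.6551
k=5 load: inc=0.037809, refl=0.037809·0.777778=0.0294; V=0.617284+0.037809+0.029407=0.6845
k=6 src: inc=0.029407, refl=0.029407·0.500000=0.0147; V=0.655093+0.029407+0.014703=0.6992
k=7 load: inc=0.014703, refl=0.014703·0.777778=0.0114; V=0.684499+0.014703+0.011436=0.7106

0 0 source 0.2500
1 1 load 0.4444
2 2 source 0.5417
3 3 load 0.6173
4 4 source 0.6551
5 5 load 0.6845
6 6 source 0.6992
7 7 load 0.7106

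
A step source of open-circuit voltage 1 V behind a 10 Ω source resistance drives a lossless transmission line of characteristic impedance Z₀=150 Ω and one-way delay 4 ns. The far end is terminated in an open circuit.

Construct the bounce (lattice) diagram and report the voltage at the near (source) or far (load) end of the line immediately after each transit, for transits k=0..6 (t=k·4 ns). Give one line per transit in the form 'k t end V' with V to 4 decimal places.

0 0 source 0.9375
1 4 load 1.8750
2 8 source 1.0547
3 12 load 0.2344
4 16 source 0.9521
5 20 load 1.6699
6 24 source 1.0419

Γ_L=1.000000, Γ_S=-0.875000; launch V₁=1·150/160=0.937500
k=0 src: V=0.9375
k=1 load: inc=0.937500, refl=0.937500·1.000000=0.9375; V=0.000000+0.937500+0.937500=1.8750
k=2 src: inc=0.937500, refl=0.937500·-0.875000=-0.8203; V=0.937500+0.937500+-0.820312=1.0547
k=3 load: inc=-0.820312, refl=-0.820312·1.000000=-0.8203; V=1.875000+-0.820312+-0.820312=0.2344
k=4 src: inc=-0.820312, refl=-0.820312·-0.875000=0.7178; V=1.054688+-0.820312+0.717773=0.9521
k=5 load: inc=0.717773, refl=0.717773·1.000000=0.7178; V=0.234375+0.717773+0.717773=1.6699
k=6 src: inc=0.717773, refl=0.717773·-0.875000=-0.6281; V=0.952148+0.717773+-0.628052=1.0419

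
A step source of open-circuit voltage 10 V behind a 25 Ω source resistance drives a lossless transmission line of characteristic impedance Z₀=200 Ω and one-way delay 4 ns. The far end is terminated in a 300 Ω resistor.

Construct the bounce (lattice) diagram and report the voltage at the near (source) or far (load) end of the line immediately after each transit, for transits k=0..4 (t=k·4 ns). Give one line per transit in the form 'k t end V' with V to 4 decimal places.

0 0 source 8.8889
1 4 load 10.6667
2 8 source 9.2840
3 12 load 9.0074
4 16 source 9.2225

Γ_L=0.200000, Γ_S=-0.777778; launch V₁=10·200/225=8.888889
k=0 src: V=8.8889
k=1 load: inc=8.888889, refl=8.888889·0.200000=1.7778; V=0.000000+8.888889+1.777778=10.6667
k=2 src: inc=1.777778, refl=1.777778·-0.777778=-1.3827; V=8.888889+1.777778+-1.382716=9.2840
k=3 load: inc=-1.382716, refl=-1.382716·0.200000=-0.2765; V=10.666667+-1.382716+-0.276543=9.0074
k=4 src: inc=-0.276543, refl=-0.276543·-0.777778=0.2151; V=9.283951+-0.276543+0.215089=9.2225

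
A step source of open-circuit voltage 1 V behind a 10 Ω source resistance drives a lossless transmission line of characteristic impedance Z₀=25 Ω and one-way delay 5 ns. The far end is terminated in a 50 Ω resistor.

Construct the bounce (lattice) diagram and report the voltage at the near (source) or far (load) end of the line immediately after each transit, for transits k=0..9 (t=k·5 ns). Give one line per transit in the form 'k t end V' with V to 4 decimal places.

Γ_L=0.333333, Γ_S=-0.428571; launch V₁=1·25/35=0.714286
k=0 src: V=0.7143
k=1 load: inc=0.714286, refl=0.714286·0.333333=0.2381; V=0.000000+0.714286+0.238095=0.9524
k=2 src: inc=0.238095, refl=0.238095·-0.428571=-0.1020; V=0.714286+0.238095+-0.102041=0.8503
k=3 load: inc=-0.102041, refl=-0.102041·0.333333=-0.0340; V=0.952381+-0.102041+-0.034014=0.8163
k=4 src: inc=-0.034014, refl=-0.034014·-0.428571=0.0146; V=0.850340+-0.034014+0.014577=0.8309
k=5 load: inc=0.014577, refl=0.014577·0.333333=0.0049; V=0.816327+0.014577+0.004859=0.8358
k=6 src: inc=0.004859, refl=0.004859·-0.428571=-0.0021; V=0.830904+0.004859+-0.002082=0.8337
k=7 load: inc=-0.002082, refl=-0.002082·0.333333=-0.0007; V=0.835763+-0.002082+-0.000694=0.8330
k=8 src: inc=-0.000694, refl=-0.000694·-0.428571=0.0003; V=0.833680+-0.000694+0.000297=0.8333
k=9 load: inc=0.000297, refl=0.000297·0.333333=0.0001; V=0.832986+0.000297+0.000099=0.8334

0 0 source 0.7143
1 5 load 0.9524
2 10 source 0.8503
3 15 load 0.8163
4 20 source 0.8309
5 25 load 0.8358
6 30 source 0.8337
7 35 load 0.8330
8 40 source 0.8333
9 45 load 0.8334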